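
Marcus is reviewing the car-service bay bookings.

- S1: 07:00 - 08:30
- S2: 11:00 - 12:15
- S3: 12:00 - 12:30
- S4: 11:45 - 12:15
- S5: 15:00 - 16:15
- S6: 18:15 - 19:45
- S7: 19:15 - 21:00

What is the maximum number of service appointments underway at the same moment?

Walk through starts and ends in time order (an end at T is processed before a start at T):
07:00 start S1 → 1
08:30 end S1 → 0
11:00 start S2 → 1
11:45 start S4 → 2
12:00 start S3 → 3
12:15 end S2 → 2
12:15 end S4 → 1
12:30 end S3 → 0
15:00 start S5 → 1
16:15 end S5 → 0
18:15 start S6 → 1
19:15 start S7 → 2
19:45 end S6 → 1
21:00 end S7 → 0
Peak is 3, at 12:00 (S2, S3, S4).

3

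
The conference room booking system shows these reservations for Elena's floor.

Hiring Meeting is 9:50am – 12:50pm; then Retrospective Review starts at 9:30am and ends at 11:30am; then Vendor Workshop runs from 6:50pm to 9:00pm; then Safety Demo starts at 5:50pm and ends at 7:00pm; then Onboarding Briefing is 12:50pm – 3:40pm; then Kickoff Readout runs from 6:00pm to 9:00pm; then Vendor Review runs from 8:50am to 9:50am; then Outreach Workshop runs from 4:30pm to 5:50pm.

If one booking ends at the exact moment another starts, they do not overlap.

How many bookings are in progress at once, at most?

Sort all start/end points and keep a running count:
8:50am start Vendor Review → 1
9:30am start Retrospective Review → 2
9:50am end Vendor Review → 1
9:50am start Hiring Meeting → 2
11:30am end Retrospective Review → 1
12:50pm end Hiring Meeting → 0
12:50pm start Onboarding Briefing → 1
3:40pm end Onboarding Briefing → 0
4:30pm start Outreach Workshop → 1
5:50pm end Outreach Workshop → 0
5:50pm start Safety Demo → 1
6:00pm start Kickoff Readout → 2
6:50pm start Vendor Workshop → 3
7:00pm end Safety Demo → 2
9:00pm end Kickoff Readout → 1
9:00pm end Vendor Workshop → 0
Peak is 3, at 6:50pm (Kickoff Readout, Safety Demo, Vendor Workshop).

3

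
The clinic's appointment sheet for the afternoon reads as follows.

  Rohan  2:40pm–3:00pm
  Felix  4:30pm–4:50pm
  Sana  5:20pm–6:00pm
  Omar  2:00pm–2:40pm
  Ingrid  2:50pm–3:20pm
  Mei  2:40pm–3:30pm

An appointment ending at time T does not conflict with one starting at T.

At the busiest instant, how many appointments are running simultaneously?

Sweep the timeline, counting +1 at each start and −1 at each end (ends before starts at a tie):
2:00pm start Omar → 1
2:40pm end Omar → 0
2:40pm start Mei → 1
2:40pm start Rohan → 2
2:50pm start Ingrid → 3
3:00pm end Rohan → 2
3:20pm end Ingrid → 1
3:30pm end Mei → 0
4:30pm start Felix → 1
4:50pm end Felix → 0
5:20pm start Sana → 1
6:00pm end Sana → 0
Peak is 3, at 2:50pm (Ingrid, Mei, Rohan).

3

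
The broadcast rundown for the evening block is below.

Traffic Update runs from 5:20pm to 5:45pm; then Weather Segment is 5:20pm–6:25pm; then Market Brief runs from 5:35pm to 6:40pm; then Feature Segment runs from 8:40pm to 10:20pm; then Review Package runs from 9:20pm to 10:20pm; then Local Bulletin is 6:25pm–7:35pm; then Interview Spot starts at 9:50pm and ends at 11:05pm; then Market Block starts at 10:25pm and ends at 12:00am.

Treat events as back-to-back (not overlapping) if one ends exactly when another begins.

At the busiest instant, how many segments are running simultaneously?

3

Walk through starts and ends in time order (an end at T is processed before a start at T):
5:20pm start Traffic Update → 1
5:20pm start Weather Segment → 2
5:35pm start Market Brief → 3
5:45pm end Traffic Update → 2
6:25pm end Weather Segment → 1
6:25pm start Local Bulletin → 2
6:40pm end Market Brief → 1
7:35pm end Local Bulletin → 0
8:40pm start Feature Segment → 1
9:20pm start Review Package → 2
9:50pm start Interview Spot → 3
10:20pm end Feature Segment → 2
10:20pm end Review Package → 1
10:25pm start Market Block → 2
11:05pm end Interview Spot → 1
12:00am end Market Block → 0
Peak is 3, at 5:35pm (Market Brief, Traffic Update, Weather Segment).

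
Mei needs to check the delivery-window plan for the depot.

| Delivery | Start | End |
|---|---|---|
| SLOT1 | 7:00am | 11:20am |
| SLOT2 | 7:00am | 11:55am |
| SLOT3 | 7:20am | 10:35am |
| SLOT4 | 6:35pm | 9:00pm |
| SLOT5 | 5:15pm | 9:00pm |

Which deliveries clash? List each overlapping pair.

SLOT1 & SLOT2, SLOT1 & SLOT3, SLOT2 & SLOT3, SLOT4 & SLOT5

Sorted by start: SLOT1, SLOT2, SLOT3, SLOT5, SLOT4.
SLOT2 starts before SLOT1 ends → SLOT1 and SLOT2 overlap.
SLOT3 starts before SLOT1 ends → SLOT1 and SLOT3 overlap.
SLOT5 starts after SLOT1 ends, so SLOT1 has no further overlaps.
SLOT3 starts before SLOT2 ends → SLOT2 and SLOT3 overlap.
SLOT5 starts after SLOT2 ends, so SLOT2 has no further overlaps.
SLOT5 starts after SLOT3 ends, so SLOT3 has no further overlaps.
SLOT4 starts before SLOT5 ends → SLOT5 and SLOT4 overlap.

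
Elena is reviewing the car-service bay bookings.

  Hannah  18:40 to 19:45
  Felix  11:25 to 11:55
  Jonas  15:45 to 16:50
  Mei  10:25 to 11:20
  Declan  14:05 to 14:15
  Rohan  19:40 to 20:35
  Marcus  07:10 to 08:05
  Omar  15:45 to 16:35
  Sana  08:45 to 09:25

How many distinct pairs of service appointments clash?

2

Check each pair: they overlap iff neither finishes before the other starts.
Sorted by start: Marcus, Sana, Mei, Felix, Declan, Omar, Jonas, Hannah, Rohan.
Sana starts after Marcus ends, so Marcus has no further overlaps.
Mei starts after Sana ends, so Sana has no further overlaps.
Felix starts after Mei ends, so Mei has no further overlaps.
Declan starts after Felix ends, so Felix has no further overlaps.
Omar starts after Declan ends, so Declan has no further overlaps.
Jonas starts before Omar ends → Omar and Jonas overlap.
Hannah starts after Omar ends, so Omar has no further overlaps.
Hannah starts after Jonas ends, so Jonas has no further overlaps.
Rohan starts before Hannah ends → Hannah and Rohan overlap.
Overlapping pairs: Hannah & Rohan, Jonas & Omar — 2 in total.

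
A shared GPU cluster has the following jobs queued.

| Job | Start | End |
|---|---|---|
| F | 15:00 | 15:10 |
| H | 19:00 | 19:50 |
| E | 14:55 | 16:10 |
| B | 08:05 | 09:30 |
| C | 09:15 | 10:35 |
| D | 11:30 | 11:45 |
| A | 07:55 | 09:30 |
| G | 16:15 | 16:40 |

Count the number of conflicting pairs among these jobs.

Sorted by start: A, B, C, D, E, F, G, H.
B starts before A ends → A and B overlap.
C starts before A ends → A and C overlap.
D starts after A ends, so A has no further overlaps.
C starts before B ends → B and C overlap.
D starts after B ends, so B has no further overlaps.
D starts after C ends, so C has no further overlaps.
E starts after D ends, so D has no further overlaps.
F starts before E ends → E and F overlap.
G starts after E ends, so E has no further overlaps.
G starts after F ends, so F has no further overlaps.
H starts after G ends.
Overlapping pairs: A & B, A & C, B & C, E & F — 4 in total.

4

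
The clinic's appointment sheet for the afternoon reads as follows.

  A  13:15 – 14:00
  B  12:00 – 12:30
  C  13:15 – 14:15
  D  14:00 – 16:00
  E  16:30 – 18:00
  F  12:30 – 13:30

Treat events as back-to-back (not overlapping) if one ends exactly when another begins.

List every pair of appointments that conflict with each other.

Sorted by start: B, F, A, C, D, E.
F starts exactly when B ends (back-to-back, no overlap), so B has no further overlaps.
A starts before F ends → F and A overlap.
C starts before F ends → F and C overlap.
D starts after F ends, so F has no further overlaps.
C starts before A ends → A and C overlap.
D starts exactly when A ends (back-to-back, no overlap), so A has no further overlaps.
D starts before C ends → C and D overlap.
E starts after C ends.
E starts after D ends.

A & C, A & F, C & D, C & F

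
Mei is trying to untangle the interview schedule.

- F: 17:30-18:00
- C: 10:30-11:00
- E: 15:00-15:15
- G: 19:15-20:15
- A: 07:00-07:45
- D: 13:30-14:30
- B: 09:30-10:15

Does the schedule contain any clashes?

Sorted by start: A, B, C, D, E, F, G.
B starts after A ends — done with A.
C starts after B ends — done with B.
D starts after C ends — done with C.
E starts after D ends — done with D.
F starts after E ends — done with E.
G starts after F ends.
Every pair is clear; the schedule has no overlaps.

No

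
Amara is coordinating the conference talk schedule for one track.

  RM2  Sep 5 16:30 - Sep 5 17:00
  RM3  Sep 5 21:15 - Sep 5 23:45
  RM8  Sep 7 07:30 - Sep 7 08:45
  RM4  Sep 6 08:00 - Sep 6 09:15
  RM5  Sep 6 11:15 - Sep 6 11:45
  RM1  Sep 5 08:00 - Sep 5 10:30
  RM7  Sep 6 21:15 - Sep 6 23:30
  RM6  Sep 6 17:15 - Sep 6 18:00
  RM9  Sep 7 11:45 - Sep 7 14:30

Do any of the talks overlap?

No

Check each pair: they overlap iff neither finishes before the other starts.
Sorted by start: RM1, RM2, RM3, RM4, RM5, RM6, RM7, RM8, RM9.
RM2 starts after RM1 ends, so nothing later overlaps RM1 either.
RM3 starts after RM2 ends, so nothing later overlaps RM2 either.
RM4 starts after RM3 ends, so nothing later overlaps RM3 either.
RM5 starts after RM4 ends, so nothing later overlaps RM4 either.
RM6 starts after RM5 ends, so nothing later overlaps RM5 either.
RM7 starts after RM6 ends, so nothing later overlaps RM6 either.
RM8 starts after RM7 ends, so nothing later overlaps RM7 either.
RM9 starts after RM8 ends.
Every pair is clear; the schedule has no overlaps.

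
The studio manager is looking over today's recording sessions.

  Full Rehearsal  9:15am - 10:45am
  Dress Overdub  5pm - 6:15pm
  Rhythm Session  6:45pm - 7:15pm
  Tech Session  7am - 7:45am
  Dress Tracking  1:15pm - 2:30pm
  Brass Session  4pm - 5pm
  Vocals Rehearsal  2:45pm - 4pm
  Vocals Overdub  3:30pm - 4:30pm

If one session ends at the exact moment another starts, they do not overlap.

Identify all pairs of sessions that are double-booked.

Brass Session & Vocals Overdub, Vocals Overdub & Vocals Rehearsal

Two intervals overlap when each starts before the other ends.
Sorted by start: Tech Session, Full Rehearsal, Dress Tracking, Vocals Rehearsal, Vocals Overdub, Brass Session, Dress Overdub, Rhythm Session.
Full Rehearsal starts after Tech Session ends, so Tech Session has no further overlaps.
Dress Tracking starts after Full Rehearsal ends, so Full Rehearsal has no further overlaps.
Vocals Rehearsal starts after Dress Tracking ends, so Dress Tracking has no further overlaps.
Vocals Overdub starts before Vocals Rehearsal ends → Vocals Rehearsal and Vocals Overdub overlap.
Brass Session starts exactly when Vocals Rehearsal ends (back-to-back, no overlap), so Vocals Rehearsal has no further overlaps.
Brass Session starts before Vocals Overdub ends → Vocals Overdub and Brass Session overlap.
Dress Overdub starts after Vocals Overdub ends, so Vocals Overdub has no further overlaps.
Dress Overdub starts exactly when Brass Session ends (back-to-back, no overlap), so Brass Session has no further overlaps.
Rhythm Session starts after Dress Overdub ends.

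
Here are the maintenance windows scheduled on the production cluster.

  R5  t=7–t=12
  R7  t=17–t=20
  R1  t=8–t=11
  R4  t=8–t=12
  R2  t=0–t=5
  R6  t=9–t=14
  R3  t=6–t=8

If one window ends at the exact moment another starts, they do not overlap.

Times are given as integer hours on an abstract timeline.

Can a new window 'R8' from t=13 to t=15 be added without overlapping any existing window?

R2: ends t=5 at or before R8 starts t=13 → clear.
R3: ends t=8 at or before R8 starts t=13 → clear.
R5: ends t=12 at or before R8 starts t=13 → clear.
R1: ends t=11 at or before R8 starts t=13 → clear.
R4: ends t=12 at or before R8 starts t=13 → clear.
R6: starts t=9 before R8 ends t=15, and ends t=14 after R8 starts t=13 → overlap.
R7: starts t=17 at or after R8 ends t=15 → clear.
R8 overlaps R6.

No — it overlaps R6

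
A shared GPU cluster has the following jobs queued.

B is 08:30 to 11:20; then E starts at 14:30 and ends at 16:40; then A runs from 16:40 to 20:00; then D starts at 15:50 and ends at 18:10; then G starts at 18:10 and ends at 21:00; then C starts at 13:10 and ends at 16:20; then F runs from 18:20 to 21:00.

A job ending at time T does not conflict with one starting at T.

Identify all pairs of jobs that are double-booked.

Sorted by start: B, C, E, D, A, G, F.
C starts after B ends; B is clear from here.
E starts before C ends → C and E overlap.
D starts before C ends → C and D overlap.
A starts after C ends; C is clear from here.
D starts before E ends → E and D overlap.
A starts exactly when E ends (back-to-back, no overlap); E is clear from here.
A starts before D ends → D and A overlap.
G starts exactly when D ends (back-to-back, no overlap); D is clear from here.
G starts before A ends → A and G overlap.
F starts before A ends → A and F overlap.
F starts before G ends → G and F overlap.

A & D, A & F, A & G, C & D, C & E, D & E, F & G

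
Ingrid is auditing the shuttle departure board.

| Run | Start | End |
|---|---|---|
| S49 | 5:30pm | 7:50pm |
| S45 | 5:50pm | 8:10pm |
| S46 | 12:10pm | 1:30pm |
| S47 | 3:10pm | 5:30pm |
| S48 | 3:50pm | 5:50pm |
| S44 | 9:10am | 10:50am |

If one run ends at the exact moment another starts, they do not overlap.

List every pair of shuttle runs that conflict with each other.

Sorted by start: S44, S46, S47, S48, S49, S45.
S46 starts after S44 ends, so S44 has no further overlaps.
S47 starts after S46 ends, so S46 has no further overlaps.
S48 starts before S47 ends → S47 and S48 overlap.
S49 starts exactly when S47 ends (back-to-back, no overlap), so S47 has no further overlaps.
S49 starts before S48 ends → S48 and S49 overlap.
S45 starts exactly when S48 ends (back-to-back, no overlap).
S45 starts before S49 ends → S49 and S45 overlap.

S45 & S49, S47 & S48, S48 & S49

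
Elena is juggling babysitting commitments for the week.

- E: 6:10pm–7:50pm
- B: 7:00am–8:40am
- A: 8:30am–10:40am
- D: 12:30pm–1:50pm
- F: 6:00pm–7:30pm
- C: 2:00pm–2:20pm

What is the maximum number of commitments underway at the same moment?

Sort all start/end points and keep a running count:
7:00am start B → 1
8:30am start A → 2
8:40am end B → 1
10:40am end A → 0
12:30pm start D → 1
1:50pm end D → 0
2:00pm start C → 1
2:20pm end C → 0
6:00pm start F → 1
6:10pm start E → 2
7:30pm end F → 1
7:50pm end E → 0
Peak is 2, at 8:30am (A, B).

2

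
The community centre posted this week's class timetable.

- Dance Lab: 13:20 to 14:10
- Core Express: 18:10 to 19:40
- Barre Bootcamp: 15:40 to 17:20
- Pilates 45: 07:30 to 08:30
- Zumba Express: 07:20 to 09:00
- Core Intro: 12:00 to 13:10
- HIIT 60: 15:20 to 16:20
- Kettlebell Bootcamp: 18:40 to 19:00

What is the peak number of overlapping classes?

2

Sweep the timeline, counting +1 at each start and −1 at each end (ends before starts at a tie):
07:20 start Zumba Express → 1
07:30 start Pilates 45 → 2
08:30 end Pilates 45 → 1
09:00 end Zumba Express → 0
12:00 start Core Intro → 1
13:10 end Core Intro → 0
13:20 start Dance Lab → 1
14:10 end Dance Lab → 0
15:20 start HIIT 60 → 1
15:40 start Barre Bootcamp → 2
16:20 end HIIT 60 → 1
17:20 end Barre Bootcamp → 0
18:10 start Core Express → 1
18:40 start Kettlebell Bootcamp → 2
19:00 end Kettlebell Bootcamp → 1
19:40 end Core Express → 0
Peak is 2, at 07:30 (Pilates 45, Zumba Express).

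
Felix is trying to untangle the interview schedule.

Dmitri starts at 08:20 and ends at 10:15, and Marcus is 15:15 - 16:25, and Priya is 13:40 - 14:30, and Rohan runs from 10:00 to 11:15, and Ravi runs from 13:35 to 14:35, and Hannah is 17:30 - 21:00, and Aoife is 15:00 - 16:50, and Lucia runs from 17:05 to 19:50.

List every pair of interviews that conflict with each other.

Aoife & Marcus, Dmitri & Rohan, Hannah & Lucia, Priya & Ravi

Two intervals overlap when each starts before the other ends.
Sorted by start: Dmitri, Rohan, Ravi, Priya, Aoife, Marcus, Lucia, Hannah.
Rohan starts before Dmitri ends → Dmitri and Rohan overlap.
Ravi starts after Dmitri ends, so Dmitri has no further overlaps.
Ravi starts after Rohan ends, so Rohan has no further overlaps.
Priya starts before Ravi ends → Ravi and Priya overlap.
Aoife starts after Ravi ends, so Ravi has no further overlaps.
Aoife starts after Priya ends, so Priya has no further overlaps.
Marcus starts before Aoife ends → Aoife and Marcus overlap.
Lucia starts after Aoife ends, so Aoife has no further overlaps.
Lucia starts after Marcus ends, so Marcus has no further overlaps.
Hannah starts before Lucia ends → Lucia and Hannah overlap.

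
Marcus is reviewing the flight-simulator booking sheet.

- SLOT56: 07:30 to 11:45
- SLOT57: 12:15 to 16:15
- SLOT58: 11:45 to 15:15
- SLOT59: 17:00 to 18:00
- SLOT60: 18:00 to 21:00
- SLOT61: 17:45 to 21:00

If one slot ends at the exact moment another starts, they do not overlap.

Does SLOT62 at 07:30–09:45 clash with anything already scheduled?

SLOT56: starts 07:30 before SLOT62 ends 09:45, and ends 11:45 after SLOT62 starts 07:30 → overlap.
SLOT58: starts 11:45 at or after SLOT62 ends 09:45 → clear.
SLOT57: starts 12:15 at or after SLOT62 ends 09:45 → clear.
SLOT59: starts 17:00 at or after SLOT62 ends 09:45 → clear.
SLOT61: starts 17:45 at or after SLOT62 ends 09:45 → clear.
SLOT60: starts 18:00 at or after SLOT62 ends 09:45 → clear.
SLOT62 overlaps SLOT56.

Yes — it overlaps SLOT56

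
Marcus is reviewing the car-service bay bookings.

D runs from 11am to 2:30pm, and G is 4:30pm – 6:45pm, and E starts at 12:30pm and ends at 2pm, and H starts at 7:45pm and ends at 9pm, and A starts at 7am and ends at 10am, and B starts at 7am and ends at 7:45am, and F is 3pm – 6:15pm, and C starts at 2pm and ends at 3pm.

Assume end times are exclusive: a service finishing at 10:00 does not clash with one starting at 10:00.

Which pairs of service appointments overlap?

Check each pair: they overlap iff neither finishes before the other starts.
Sorted by start: A, B, D, E, C, F, G, H.
B starts before A ends → A and B overlap.
D starts after A ends — done with A.
D starts after B ends — done with B.
E starts before D ends → D and E overlap.
C starts before D ends → D and C overlap.
F starts after D ends — done with D.
C starts exactly when E ends (back-to-back, no overlap) — done with E.
F starts exactly when C ends (back-to-back, no overlap) — done with C.
G starts before F ends → F and G overlap.
H starts after F ends.
H starts after G ends.

A & B, C & D, D & E, F & G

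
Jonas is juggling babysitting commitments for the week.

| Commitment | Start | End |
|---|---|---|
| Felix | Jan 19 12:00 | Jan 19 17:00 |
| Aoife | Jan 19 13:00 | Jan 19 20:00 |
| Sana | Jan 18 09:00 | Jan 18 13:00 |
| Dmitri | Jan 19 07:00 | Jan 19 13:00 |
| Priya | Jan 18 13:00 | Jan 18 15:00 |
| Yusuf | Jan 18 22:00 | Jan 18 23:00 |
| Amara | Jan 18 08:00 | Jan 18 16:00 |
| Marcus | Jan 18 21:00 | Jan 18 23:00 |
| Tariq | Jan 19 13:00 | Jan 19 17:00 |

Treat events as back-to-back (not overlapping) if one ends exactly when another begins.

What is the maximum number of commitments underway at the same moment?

3

Walk through starts and ends in time order (an end at T is processed before a start at T):
Jan 18 08:00 start Amara → 1
Jan 18 09:00 start Sana → 2
Jan 18 13:00 end Sana → 1
Jan 18 13:00 start Priya → 2
Jan 18 15:00 end Priya → 1
Jan 18 16:00 end Amara → 0
Jan 18 21:00 start Marcus → 1
Jan 18 22:00 start Yusuf → 2
Jan 18 23:00 end Marcus → 1
Jan 18 23:00 end Yusuf → 0
Jan 19 07:00 start Dmitri → 1
Jan 19 12:00 start Felix → 2
Jan 19 13:00 end Dmitri → 1
Jan 19 13:00 start Aoife → 2
Jan 19 13:00 start Tariq → 3
Jan 19 17:00 end Felix → 2
Jan 19 17:00 end Tariq → 1
Jan 19 20:00 end Aoife → 0
Peak is 3, at Jan 19 13:00 (Aoife, Felix, Tariq).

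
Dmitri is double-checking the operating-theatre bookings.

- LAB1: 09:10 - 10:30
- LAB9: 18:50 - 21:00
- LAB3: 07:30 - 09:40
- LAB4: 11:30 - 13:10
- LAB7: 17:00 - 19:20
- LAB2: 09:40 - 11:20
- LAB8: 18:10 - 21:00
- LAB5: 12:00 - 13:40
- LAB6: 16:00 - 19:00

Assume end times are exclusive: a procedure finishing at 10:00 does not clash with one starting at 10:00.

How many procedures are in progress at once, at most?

Walk through starts and ends in time order (an end at T is processed before a start at T):
07:30 start LAB3 → 1
09:10 start LAB1 → 2
09:40 end LAB3 → 1
09:40 start LAB2 → 2
10:30 end LAB1 → 1
11:20 end LAB2 → 0
11:30 start LAB4 → 1
12:00 start LAB5 → 2
13:10 end LAB4 → 1
13:40 end LAB5 → 0
16:00 start LAB6 → 1
17:00 start LAB7 → 2
18:10 start LAB8 → 3
18:50 start LAB9 → 4
19:00 end LAB6 → 3
19:20 end LAB7 → 2
21:00 end LAB8 → 1
21:00 end LAB9 → 0
Peak is 4, at 18:50 (LAB6, LAB7, LAB8, LAB9).

4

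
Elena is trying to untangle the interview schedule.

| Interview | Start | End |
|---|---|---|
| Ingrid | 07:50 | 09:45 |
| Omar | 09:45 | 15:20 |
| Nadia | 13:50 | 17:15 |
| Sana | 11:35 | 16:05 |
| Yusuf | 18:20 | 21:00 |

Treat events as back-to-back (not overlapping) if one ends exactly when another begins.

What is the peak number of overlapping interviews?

Sort all start/end points and keep a running count:
07:50 start Ingrid → 1
09:45 end Ingrid → 0
09:45 start Omar → 1
11:35 start Sana → 2
13:50 start Nadia → 3
15:20 end Omar → 2
16:05 end Sana → 1
17:15 end Nadia → 0
18:20 start Yusuf → 1
21:00 end Yusuf → 0
Peak is 3, at 13:50 (Nadia, Omar, Sana).

3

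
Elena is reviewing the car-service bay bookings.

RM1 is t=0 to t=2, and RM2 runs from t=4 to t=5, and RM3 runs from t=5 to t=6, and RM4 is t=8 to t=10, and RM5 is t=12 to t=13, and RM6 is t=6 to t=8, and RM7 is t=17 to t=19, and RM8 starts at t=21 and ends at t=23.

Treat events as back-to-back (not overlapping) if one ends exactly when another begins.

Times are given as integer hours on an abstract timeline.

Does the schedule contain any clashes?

No

Check each pair: they overlap iff neither finishes before the other starts.
Sorted by start: RM1, RM2, RM3, RM6, RM4, RM5, RM7, RM8.
RM2 starts after RM1 ends; RM1 is clear from here.
RM3 starts exactly when RM2 ends (back-to-back, no overlap); RM2 is clear from here.
RM6 starts exactly when RM3 ends (back-to-back, no overlap); RM3 is clear from here.
RM4 starts exactly when RM6 ends (back-to-back, no overlap); RM6 is clear from here.
RM5 starts after RM4 ends; RM4 is clear from here.
RM7 starts after RM5 ends; RM5 is clear from here.
RM8 starts after RM7 ends.
Every pair is clear; the schedule has no overlaps.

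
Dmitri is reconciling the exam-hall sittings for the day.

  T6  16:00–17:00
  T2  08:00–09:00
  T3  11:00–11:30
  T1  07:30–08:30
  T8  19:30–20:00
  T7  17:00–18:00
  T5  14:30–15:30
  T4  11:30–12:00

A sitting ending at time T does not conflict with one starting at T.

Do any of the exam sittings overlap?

Two intervals overlap when each starts before the other ends.
Sorted by start: T1, T2, T3, T4, T5, T6, T7, T8.
T2 starts before T1 ends → T1 and T2 overlap.
That's a conflict, so the schedule is not conflict-free.

Yes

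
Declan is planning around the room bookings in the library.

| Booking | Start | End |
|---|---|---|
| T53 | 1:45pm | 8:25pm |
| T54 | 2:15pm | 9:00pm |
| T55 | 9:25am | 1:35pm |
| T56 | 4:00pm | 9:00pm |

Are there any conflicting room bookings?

Two intervals overlap when each starts before the other ends.
Sorted by start: T55, T53, T54, T56.
T53 starts after T55 ends — done with T55.
T54 starts before T53 ends → T53 and T54 overlap.
That's a conflict, so the schedule is not conflict-free.

Yes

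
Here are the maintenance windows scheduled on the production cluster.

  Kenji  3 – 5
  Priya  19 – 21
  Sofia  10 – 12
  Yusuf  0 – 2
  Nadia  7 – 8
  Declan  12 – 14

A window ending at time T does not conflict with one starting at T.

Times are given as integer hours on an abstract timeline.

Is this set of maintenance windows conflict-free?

Yes

Sorted by start: Yusuf, Kenji, Nadia, Sofia, Declan, Priya.
Kenji starts after Yusuf ends — done with Yusuf.
Nadia starts after Kenji ends — done with Kenji.
Sofia starts after Nadia ends — done with Nadia.
Declan starts exactly when Sofia ends (back-to-back, no overlap) — done with Sofia.
Priya starts after Declan ends.
Every pair is clear; the schedule has no overlaps.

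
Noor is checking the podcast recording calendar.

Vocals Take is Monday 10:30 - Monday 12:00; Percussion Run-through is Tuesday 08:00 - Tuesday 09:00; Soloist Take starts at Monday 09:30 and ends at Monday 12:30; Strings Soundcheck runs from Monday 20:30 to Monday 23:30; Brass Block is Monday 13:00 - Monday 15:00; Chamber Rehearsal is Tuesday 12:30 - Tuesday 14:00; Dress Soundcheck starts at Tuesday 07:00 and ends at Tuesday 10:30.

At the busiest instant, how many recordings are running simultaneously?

Walk through starts and ends in time order (an end at T is processed before a start at T):
Monday 09:30 start Soloist Take → 1
Monday 10:30 start Vocals Take → 2
Monday 12:00 end Vocals Take → 1
Monday 12:30 end Soloist Take → 0
Monday 13:00 start Brass Block → 1
Monday 15:00 end Brass Block → 0
Monday 20:30 start Strings Soundcheck → 1
Monday 23:30 end Strings Soundcheck → 0
Tuesday 07:00 start Dress Soundcheck → 1
Tuesday 08:00 start Percussion Run-through → 2
Tuesday 09:00 end Percussion Run-through → 1
Tuesday 10:30 end Dress Soundcheck → 0
Tuesday 12:30 start Chamber Rehearsal → 1
Tuesday 14:00 end Chamber Rehearsal → 0
Peak is 2, at Monday 10:30 (Soloist Take, Vocals Take).

2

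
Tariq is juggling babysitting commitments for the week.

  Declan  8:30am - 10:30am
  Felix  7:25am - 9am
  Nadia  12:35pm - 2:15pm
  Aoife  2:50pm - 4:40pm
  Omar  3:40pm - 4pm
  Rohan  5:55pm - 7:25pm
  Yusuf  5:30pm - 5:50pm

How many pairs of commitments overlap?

Sorted by start: Felix, Declan, Nadia, Aoife, Omar, Yusuf, Rohan.
Declan starts before Felix ends → Felix and Declan overlap.
Nadia starts after Felix ends, so Felix has no further overlaps.
Nadia starts after Declan ends, so Declan has no further overlaps.
Aoife starts after Nadia ends, so Nadia has no further overlaps.
Omar starts before Aoife ends → Aoife and Omar overlap.
Yusuf starts after Aoife ends, so Aoife has no further overlaps.
Yusuf starts after Omar ends, so Omar has no further overlaps.
Rohan starts after Yusuf ends.
Overlapping pairs: Aoife & Omar, Declan & Felix — 2 in total.

2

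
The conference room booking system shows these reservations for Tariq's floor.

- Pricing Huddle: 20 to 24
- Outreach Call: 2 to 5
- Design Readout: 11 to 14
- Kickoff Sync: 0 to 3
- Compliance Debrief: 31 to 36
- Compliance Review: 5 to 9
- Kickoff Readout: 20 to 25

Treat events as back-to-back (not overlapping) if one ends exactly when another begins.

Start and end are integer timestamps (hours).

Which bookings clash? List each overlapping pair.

Kickoff Readout & Pricing Huddle, Kickoff Sync & Outreach Call

Sorted by start: Kickoff Sync, Outreach Call, Compliance Review, Design Readout, Kickoff Readout, Pricing Huddle, Compliance Debrief.
Outreach Call starts before Kickoff Sync ends → Kickoff Sync and Outreach Call overlap.
Compliance Review starts after Kickoff Sync ends; Kickoff Sync is clear from here.
Compliance Review starts exactly when Outreach Call ends (back-to-back, no overlap); Outreach Call is clear from here.
Design Readout starts after Compliance Review ends; Compliance Review is clear from here.
Kickoff Readout starts after Design Readout ends; Design Readout is clear from here.
Pricing Huddle starts before Kickoff Readout ends → Kickoff Readout and Pricing Huddle overlap.
Compliance Debrief starts after Kickoff Readout ends.
Compliance Debrief starts after Pricing Huddle ends.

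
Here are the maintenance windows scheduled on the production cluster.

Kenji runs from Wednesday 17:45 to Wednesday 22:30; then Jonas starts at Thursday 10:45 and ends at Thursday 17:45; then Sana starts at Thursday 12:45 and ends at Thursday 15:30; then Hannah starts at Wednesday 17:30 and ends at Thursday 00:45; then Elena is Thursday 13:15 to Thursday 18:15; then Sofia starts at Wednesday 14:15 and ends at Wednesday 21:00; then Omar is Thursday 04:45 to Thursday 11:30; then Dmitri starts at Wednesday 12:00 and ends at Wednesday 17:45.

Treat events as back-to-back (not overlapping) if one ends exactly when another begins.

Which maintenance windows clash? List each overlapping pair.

Sorted by start: Dmitri, Sofia, Hannah, Kenji, Omar, Jonas, Sana, Elena.
Sofia starts before Dmitri ends → Dmitri and Sofia overlap.
Hannah starts before Dmitri ends → Dmitri and Hannah overlap.
Kenji starts exactly when Dmitri ends (back-to-back, no overlap), so Dmitri has no further overlaps.
Hannah starts before Sofia ends → Sofia and Hannah overlap.
Kenji starts before Sofia ends → Sofia and Kenji overlap.
Omar starts after Sofia ends, so Sofia has no further overlaps.
Kenji starts before Hannah ends → Hannah and Kenji overlap.
Omar starts after Hannah ends, so Hannah has no further overlaps.
Omar starts after Kenji ends, so Kenji has no further overlaps.
Jonas starts before Omar ends → Omar and Jonas overlap.
Sana starts after Omar ends, so Omar has no further overlaps.
Sana starts before Jonas ends → Jonas and Sana overlap.
Elena starts before Jonas ends → Jonas and Elena overlap.
Elena starts before Sana ends → Sana and Elena overlap.

Dmitri & Hannah, Dmitri & Sofia, Elena & Jonas, Elena & Sana, Hannah & Kenji, Hannah & Sofia, Jonas & Omar, Jonas & Sana, Kenji & Sofia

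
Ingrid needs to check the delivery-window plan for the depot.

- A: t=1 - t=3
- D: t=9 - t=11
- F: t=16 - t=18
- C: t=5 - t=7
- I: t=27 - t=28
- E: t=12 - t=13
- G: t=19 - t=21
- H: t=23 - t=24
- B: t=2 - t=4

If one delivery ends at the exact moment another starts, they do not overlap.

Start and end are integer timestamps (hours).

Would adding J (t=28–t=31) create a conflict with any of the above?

A: ends t=3 at or before J starts t=28 → clear.
B: ends t=4 at or before J starts t=28 → clear.
C: ends t=7 at or before J starts t=28 → clear.
D: ends t=11 at or before J starts t=28 → clear.
E: ends t=13 at or before J starts t=28 → clear.
F: ends t=18 at or before J starts t=28 → clear.
G: ends t=21 at or before J starts t=28 → clear.
H: ends t=24 at or before J starts t=28 → clear.
I: ends t=28 at or before J starts t=28 → clear.

No — it doesn't clash with anything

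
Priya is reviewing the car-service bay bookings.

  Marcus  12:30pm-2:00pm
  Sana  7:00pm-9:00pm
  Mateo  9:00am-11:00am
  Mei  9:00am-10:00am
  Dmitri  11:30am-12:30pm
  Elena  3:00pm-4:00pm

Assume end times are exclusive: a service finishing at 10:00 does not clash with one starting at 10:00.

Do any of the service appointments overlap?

Two intervals overlap when each starts before the other ends.
Sorted by start: Mateo, Mei, Dmitri, Marcus, Elena, Sana.
Mei starts before Mateo ends → Mateo and Mei overlap.
That's a conflict, so the schedule is not conflict-free.

Yes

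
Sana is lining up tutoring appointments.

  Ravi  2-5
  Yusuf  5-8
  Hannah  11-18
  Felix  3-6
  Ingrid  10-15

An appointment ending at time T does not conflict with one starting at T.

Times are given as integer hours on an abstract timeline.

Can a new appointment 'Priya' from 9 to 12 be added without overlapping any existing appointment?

No — it overlaps Hannah, Ingrid

Ravi: ends 5 at or before Priya starts 9 → clear.
Felix: ends 6 at or before Priya starts 9 → clear.
Yusuf: ends 8 at or before Priya starts 9 → clear.
Ingrid: starts 10 before Priya ends 12, and ends 15 after Priya starts 9 → overlap.
Hannah: starts 11 before Priya ends 12, and ends 18 after Priya starts 9 → overlap.
Priya overlaps Ingrid, Hannah.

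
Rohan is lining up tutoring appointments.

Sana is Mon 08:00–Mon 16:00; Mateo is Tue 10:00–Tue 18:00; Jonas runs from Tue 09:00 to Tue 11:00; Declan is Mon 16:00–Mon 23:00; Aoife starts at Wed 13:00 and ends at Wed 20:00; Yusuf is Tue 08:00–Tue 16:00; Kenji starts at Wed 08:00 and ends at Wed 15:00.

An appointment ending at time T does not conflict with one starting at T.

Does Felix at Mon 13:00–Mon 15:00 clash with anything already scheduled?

Sana: starts Mon 08:00 before Felix ends Mon 15:00, and ends Mon 16:00 after Felix starts Mon 13:00 → overlap.
Declan: starts Mon 16:00 at or after Felix ends Mon 15:00 → clear.
Yusuf: starts Tue 08:00 at or after Felix ends Mon 15:00 → clear.
Jonas: starts Tue 09:00 at or after Felix ends Mon 15:00 → clear.
Mateo: starts Tue 10:00 at or after Felix ends Mon 15:00 → clear.
Kenji: starts Wed 08:00 at or after Felix ends Mon 15:00 → clear.
Aoife: starts Wed 13:00 at or after Felix ends Mon 15:00 → clear.
Felix overlaps Sana.

Yes — it overlaps Sana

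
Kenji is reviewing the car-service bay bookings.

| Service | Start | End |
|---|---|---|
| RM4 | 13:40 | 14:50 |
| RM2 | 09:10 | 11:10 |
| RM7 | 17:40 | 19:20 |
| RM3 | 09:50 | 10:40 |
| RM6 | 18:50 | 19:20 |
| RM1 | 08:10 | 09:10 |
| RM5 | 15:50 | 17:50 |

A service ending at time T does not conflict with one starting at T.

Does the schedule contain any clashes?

Yes

Check each pair: they overlap iff neither finishes before the other starts.
Sorted by start: RM1, RM2, RM3, RM4, RM5, RM7, RM6.
RM2 starts exactly when RM1 ends (back-to-back, no overlap) — done with RM1.
RM3 starts before RM2 ends → RM2 and RM3 overlap.
That's a conflict, so the schedule is not conflict-free.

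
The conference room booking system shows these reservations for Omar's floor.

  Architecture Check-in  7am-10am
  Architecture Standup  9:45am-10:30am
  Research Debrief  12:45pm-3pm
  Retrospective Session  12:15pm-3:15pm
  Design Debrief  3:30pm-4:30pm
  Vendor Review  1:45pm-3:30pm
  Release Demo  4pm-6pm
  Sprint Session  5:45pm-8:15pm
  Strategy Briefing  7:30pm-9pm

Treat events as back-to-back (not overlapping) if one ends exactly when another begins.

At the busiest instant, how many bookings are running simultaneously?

Sweep the timeline, counting +1 at each start and −1 at each end (ends before starts at a tie):
7am start Architecture Check-in → 1
9:45am start Architecture Standup → 2
10am end Architecture Check-in → 1
10:30am end Architecture Standup → 0
12:15pm start Retrospective Session → 1
12:45pm start Research Debrief → 2
1:45pm start Vendor Review → 3
3pm end Research Debrief → 2
3:15pm end Retrospective Session → 1
3:30pm end Vendor Review → 0
3:30pm start Design Debrief → 1
4pm start Release Demo → 2
4:30pm end Design Debrief → 1
5:45pm start Sprint Session → 2
6pm end Release Demo → 1
7:30pm start Strategy Briefing → 2
8:15pm end Sprint Session → 1
9pm end Strategy Briefing → 0
Peak is 3, at 1:45pm (Research Debrief, Retrospective Session, Vendor Review).

3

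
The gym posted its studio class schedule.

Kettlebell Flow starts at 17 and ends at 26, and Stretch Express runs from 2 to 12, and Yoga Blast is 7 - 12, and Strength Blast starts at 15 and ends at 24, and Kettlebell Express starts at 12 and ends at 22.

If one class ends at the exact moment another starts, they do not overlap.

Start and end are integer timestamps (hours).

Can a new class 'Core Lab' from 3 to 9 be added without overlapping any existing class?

Stretch Express: starts 2 before Core Lab ends 9, and ends 12 after Core Lab starts 3 → overlap.
Yoga Blast: starts 7 before Core Lab ends 9, and ends 12 after Core Lab starts 3 → overlap.
Kettlebell Express: starts 12 at or after Core Lab ends 9 → clear.
Strength Blast: starts 15 at or after Core Lab ends 9 → clear.
Kettlebell Flow: starts 17 at or after Core Lab ends 9 → clear.
Core Lab overlaps Stretch Express, Yoga Blast.

No — it overlaps Stretch Express, Yoga Blast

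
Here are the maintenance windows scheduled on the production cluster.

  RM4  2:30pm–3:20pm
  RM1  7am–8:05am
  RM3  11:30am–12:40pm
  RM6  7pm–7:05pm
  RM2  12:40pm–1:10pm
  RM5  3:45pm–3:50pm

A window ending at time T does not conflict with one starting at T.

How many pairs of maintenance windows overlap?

Sorted by start: RM1, RM3, RM2, RM4, RM5, RM6.
RM3 starts after RM1 ends, so nothing later overlaps RM1 either.
RM2 starts exactly when RM3 ends (back-to-back, no overlap), so nothing later overlaps RM3 either.
RM4 starts after RM2 ends, so nothing later overlaps RM2 either.
RM5 starts after RM4 ends, so nothing later overlaps RM4 either.
RM6 starts after RM5 ends.
No pair overlaps.

0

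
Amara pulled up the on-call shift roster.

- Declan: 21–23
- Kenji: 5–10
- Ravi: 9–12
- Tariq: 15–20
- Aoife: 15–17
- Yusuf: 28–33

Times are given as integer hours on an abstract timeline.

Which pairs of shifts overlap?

Check each pair: they overlap iff neither finishes before the other starts.
Sorted by start: Kenji, Ravi, Tariq, Aoife, Declan, Yusuf.
Ravi starts before Kenji ends → Kenji and Ravi overlap.
Tariq starts after Kenji ends; Kenji is clear from here.
Tariq starts after Ravi ends; Ravi is clear from here.
Aoife starts before Tariq ends → Tariq and Aoife overlap.
Declan starts after Tariq ends; Tariq is clear from here.
Declan starts after Aoife ends; Aoife is clear from here.
Yusuf starts after Declan ends.

Aoife & Tariq, Kenji & Ravi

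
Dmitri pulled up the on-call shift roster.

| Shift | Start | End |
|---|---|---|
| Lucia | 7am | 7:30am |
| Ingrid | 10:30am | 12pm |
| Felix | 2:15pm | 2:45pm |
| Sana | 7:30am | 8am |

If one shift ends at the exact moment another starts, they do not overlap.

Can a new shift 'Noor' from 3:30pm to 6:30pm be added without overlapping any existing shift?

Lucia: ends 7:30am at or before Noor starts 3:30pm → clear.
Sana: ends 8am at or before Noor starts 3:30pm → clear.
Ingrid: ends 12pm at or before Noor starts 3:30pm → clear.
Felix: ends 2:45pm at or before Noor starts 3:30pm → clear.

Yes — the slot is free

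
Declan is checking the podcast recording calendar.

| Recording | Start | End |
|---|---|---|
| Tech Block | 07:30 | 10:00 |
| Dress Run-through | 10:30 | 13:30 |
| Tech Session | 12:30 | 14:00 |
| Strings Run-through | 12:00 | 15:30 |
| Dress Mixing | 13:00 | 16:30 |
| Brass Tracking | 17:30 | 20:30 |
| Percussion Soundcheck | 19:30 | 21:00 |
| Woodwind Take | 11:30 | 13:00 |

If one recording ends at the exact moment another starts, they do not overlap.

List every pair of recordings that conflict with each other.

Brass Tracking & Percussion Soundcheck, Dress Mixing & Dress Run-through, Dress Mixing & Strings Run-through, Dress Mixing & Tech Session, Dress Run-through & Strings Run-through, Dress Run-through & Tech Session, Dress Run-through & Woodwind Take, Strings Run-through & Tech Session, Strings Run-through & Woodwind Take, Tech Session & Woodwind Take

Sorted by start: Tech Block, Dress Run-through, Woodwind Take, Strings Run-through, Tech Session, Dress Mixing, Brass Tracking, Percussion Soundcheck.
Dress Run-through starts after Tech Block ends; Tech Block is clear from here.
Woodwind Take starts before Dress Run-through ends → Dress Run-through and Woodwind Take overlap.
Strings Run-through starts before Dress Run-through ends → Dress Run-through and Strings Run-through overlap.
Tech Session starts before Dress Run-through ends → Dress Run-through and Tech Session overlap.
Dress Mixing starts before Dress Run-through ends → Dress Run-through and Dress Mixing overlap.
Brass Tracking starts after Dress Run-through ends; Dress Run-through is clear from here.
Strings Run-through starts before Woodwind Take ends → Woodwind Take and Strings Run-through overlap.
Tech Session starts before Woodwind Take ends → Woodwind Take and Tech Session overlap.
Dress Mixing starts exactly when Woodwind Take ends (back-to-back, no overlap); Woodwind Take is clear from here.
Tech Session starts before Strings Run-through ends → Strings Run-through and Tech Session overlap.
Dress Mixing starts before Strings Run-through ends → Strings Run-through and Dress Mixing overlap.
Brass Tracking starts after Strings Run-through ends; Strings Run-through is clear from here.
Dress Mixing starts before Tech Session ends → Tech Session and Dress Mixing overlap.
Brass Tracking starts after Tech Session ends; Tech Session is clear from here.
Brass Tracking starts after Dress Mixing ends; Dress Mixing is clear from here.
Percussion Soundcheck starts before Brass Tracking ends → Brass Tracking and Percussion Soundcheck overlap.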